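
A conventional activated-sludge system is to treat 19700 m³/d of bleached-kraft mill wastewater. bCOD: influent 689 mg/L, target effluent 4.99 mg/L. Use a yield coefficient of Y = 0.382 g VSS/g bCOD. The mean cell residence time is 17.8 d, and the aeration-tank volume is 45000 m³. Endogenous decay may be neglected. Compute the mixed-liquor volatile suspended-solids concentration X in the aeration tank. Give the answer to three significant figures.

From V·X = Y·Q·(S₀ − S)·θ_c (decay neglected): X = 0.382 × 19700 × (689 − 4.99) × 17.8 / 45000 = 2036 mg/L.

X ≈ 2040 mg/L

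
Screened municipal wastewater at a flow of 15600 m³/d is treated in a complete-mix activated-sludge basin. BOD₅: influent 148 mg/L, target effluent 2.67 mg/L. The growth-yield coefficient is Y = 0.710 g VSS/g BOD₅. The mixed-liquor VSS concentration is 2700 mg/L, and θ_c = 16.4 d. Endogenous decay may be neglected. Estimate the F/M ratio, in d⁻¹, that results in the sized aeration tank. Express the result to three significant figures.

V·X = Y·Q·ΔS·θ_c gives V = 0.710 × 15600 × (148 − 2.67) × 16.4 / 2700 = 9777 m³.
F/M = applied load / biomass = Q·S₀/(V·X) = 15600 × 148 / (9777 × 2700) = 0.08746 d⁻¹.

F/M ≈ 0.0875 d⁻¹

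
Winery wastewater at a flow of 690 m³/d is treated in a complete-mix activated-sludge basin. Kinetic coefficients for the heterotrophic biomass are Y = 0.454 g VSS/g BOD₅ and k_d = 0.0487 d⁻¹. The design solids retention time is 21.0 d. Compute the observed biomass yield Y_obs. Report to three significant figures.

Y_obs ≈ 0.224 g VSS/g BOD₅

Correct the yield for decay: Y_obs = Y/(1 + k_d θ_c) = 0.454 / (1 + 0.0487 × 21.0) = 0.454 / 2.023 = 0.2245.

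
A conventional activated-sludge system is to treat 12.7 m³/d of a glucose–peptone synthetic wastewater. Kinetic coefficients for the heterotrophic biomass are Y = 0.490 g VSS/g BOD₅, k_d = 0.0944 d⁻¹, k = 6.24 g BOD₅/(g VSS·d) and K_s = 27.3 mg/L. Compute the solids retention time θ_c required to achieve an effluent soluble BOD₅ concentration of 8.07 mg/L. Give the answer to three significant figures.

θ_c ≈ 1.66 d

At the target effluent, Y k S/(K_s+S) = 0.490×6.24×8.07/35.37 = 0.6976 d⁻¹.
1/θ_c = 0.6976 − 0.0944 = 0.6032 d⁻¹, so θ_c = 1.658 d.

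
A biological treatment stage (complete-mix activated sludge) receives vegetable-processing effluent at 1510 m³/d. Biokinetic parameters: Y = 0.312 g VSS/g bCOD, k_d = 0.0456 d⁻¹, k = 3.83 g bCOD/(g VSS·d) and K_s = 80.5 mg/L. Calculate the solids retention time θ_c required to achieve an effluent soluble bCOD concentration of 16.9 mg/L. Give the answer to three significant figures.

θ_c ≈ 6.18 d

Specific growth rate at S = 16.9 mg/L: μ = YkS/(K_s+S) = 0.312·3.83·16.9/(80.5+16.9) = 0.2073 d⁻¹.
1/θ_c = 0.2073 − 0.0456 = 0.1617 d⁻¹, so θ_c = 6.183 d.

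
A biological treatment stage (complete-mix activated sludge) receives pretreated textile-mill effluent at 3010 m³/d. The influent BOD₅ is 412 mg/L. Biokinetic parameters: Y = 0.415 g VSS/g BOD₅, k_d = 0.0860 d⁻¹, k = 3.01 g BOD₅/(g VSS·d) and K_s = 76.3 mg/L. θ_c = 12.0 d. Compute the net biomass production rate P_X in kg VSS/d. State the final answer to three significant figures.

P_X ≈ 246 kg VSS/d

For a completely mixed reactor with recycle the Lawrence–McCarty relation gives S = K_s·(1 + k_d·θ_c) / [θ_c·(Y·k − k_d) − 1] = 76.3 × (1 + 0.0860 × 12.0) / [12.0 × (0.415 × 3.01 − 0.0860) − 1] = 155.0 / 12.96 = 11.97 mg/L.
Observed yield with endogenous decay: Y_obs = Y / (1 + k_d·θ_c) = 0.415 / (1 + 0.0860 × 12.0) = 0.415 / 2.032 = 0.2042 g VSS/g BOD₅.
Q·(S₀ − S) = 3010 × (412 − 12.0) × 10⁻³ = 1204 kg/d removed.
So the net sludge growth is P_X = 0.2042 × 1204 = 245.9 kg VSS/d.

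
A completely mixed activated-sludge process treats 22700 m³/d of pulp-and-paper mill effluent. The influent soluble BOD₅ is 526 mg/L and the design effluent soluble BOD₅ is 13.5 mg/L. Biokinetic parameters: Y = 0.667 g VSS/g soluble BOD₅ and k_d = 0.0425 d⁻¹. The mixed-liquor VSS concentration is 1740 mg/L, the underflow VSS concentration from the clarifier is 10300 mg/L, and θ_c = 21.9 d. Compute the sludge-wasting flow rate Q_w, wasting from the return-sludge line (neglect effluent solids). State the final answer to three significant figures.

Q_w ≈ 390 m³/d

Steady-state biomass mass balance: V·X·(1 + k_d·θ_c) = Y·Q·(S₀ − S)·θ_c, so V = 0.667 × 22700 × (526 − 13.5) × 21.9 / [1740 × (1 + 0.0425 × 21.9)] = 1.7×10^8 / 3360 = 50584 m³.
θ_c = V·X/(Q_w·X_r) when wasting from the recycle, so Q_w = V·X/(θ_c·X_r) = 50584 × 1740 / (21.9 × 10300) = 390.2 m³/d.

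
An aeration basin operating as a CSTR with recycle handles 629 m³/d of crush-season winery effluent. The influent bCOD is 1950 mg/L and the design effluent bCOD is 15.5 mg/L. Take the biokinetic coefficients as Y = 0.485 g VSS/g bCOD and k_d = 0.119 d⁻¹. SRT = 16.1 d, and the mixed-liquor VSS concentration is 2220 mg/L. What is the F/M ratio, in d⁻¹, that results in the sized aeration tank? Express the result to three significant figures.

From the SRT design equation V = Y Q (S₀−S) θ_c / [X (1 + k_d θ_c)] = 0.485 × 629 × (1950 − 15.5) × 16.1 / [2220 × (1 + 0.119 × 16.1)] = 9.5×10^6 / 6473 = 1468 m³.
Food-to-microorganism ratio F/M = Q S₀ / (V X) = 629 × 1950 / (1468 × 2220) = 0.3764 d⁻¹.

F/M ≈ 0.376 d⁻¹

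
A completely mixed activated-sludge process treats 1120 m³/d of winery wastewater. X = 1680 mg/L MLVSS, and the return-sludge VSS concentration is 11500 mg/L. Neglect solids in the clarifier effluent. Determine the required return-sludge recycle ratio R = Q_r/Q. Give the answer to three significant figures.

R ≈ 0.171

R = Q_r/Q = X/(X_r − X) = 1680 / (11500 − 1680) = 0.1711.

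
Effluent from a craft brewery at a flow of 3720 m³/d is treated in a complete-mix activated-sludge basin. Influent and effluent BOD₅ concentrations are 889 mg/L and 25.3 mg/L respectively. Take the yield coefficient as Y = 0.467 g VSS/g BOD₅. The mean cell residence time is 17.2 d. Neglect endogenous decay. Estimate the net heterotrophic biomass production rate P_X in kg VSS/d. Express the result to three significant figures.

With endogenous decay neglected, the observed yield equals the true yield: Y_obs = Y = 0.467 g VSS/g BOD₅.
Mass of BOD₅ removed per day: Q(S₀ − S) = 3720 × 863.7 g/m³ = 3213 kg/d.
Net biomass production P_X = Y_obs × Q·(S₀ − S) = 0.4670 × 3213 = 1500 kg VSS/d.

P_X ≈ 1500 kg VSS/d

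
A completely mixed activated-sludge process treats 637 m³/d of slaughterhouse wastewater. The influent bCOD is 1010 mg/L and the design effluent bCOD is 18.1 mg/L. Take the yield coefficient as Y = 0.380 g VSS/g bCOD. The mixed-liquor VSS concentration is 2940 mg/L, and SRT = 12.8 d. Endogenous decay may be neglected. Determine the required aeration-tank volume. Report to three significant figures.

V·X = Y·Q·ΔS·θ_c gives V = 0.380 × 637 × (1010 − 18.1) × 12.8 / 2940 = 1045 m³.

V ≈ 1050 m³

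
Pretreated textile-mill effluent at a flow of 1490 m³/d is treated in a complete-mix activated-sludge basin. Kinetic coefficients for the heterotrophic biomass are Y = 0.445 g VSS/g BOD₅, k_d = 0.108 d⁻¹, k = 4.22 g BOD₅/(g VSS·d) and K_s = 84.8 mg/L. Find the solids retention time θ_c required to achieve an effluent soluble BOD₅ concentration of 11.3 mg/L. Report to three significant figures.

θ_c ≈ 8.86 d

At the target effluent, Y k S/(K_s+S) = 0.445×4.22×11.3/96.10 = 0.2208 d⁻¹.
θ_c = 1/(μ − k_d) = 1/(0.2208 − 0.108) = 1/0.1128 = 8.864 d.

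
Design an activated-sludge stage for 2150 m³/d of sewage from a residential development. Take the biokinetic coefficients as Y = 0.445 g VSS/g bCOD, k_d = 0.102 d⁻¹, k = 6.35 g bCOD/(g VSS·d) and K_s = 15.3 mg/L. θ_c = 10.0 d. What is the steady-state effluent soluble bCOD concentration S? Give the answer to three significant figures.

S ≈ 1.18 mg/L

Effluent substrate depends only on kinetics and SRT: S = K_s(1 + k_d θ_c) / [θ_c(Yk − k_d) − 1] = 15.3 × (1 + 0.102 × 10.0) / [10.0 × (0.445 × 6.35 − 0.102) − 1] = 30.91 / 26.24 = 1.178 mg/L.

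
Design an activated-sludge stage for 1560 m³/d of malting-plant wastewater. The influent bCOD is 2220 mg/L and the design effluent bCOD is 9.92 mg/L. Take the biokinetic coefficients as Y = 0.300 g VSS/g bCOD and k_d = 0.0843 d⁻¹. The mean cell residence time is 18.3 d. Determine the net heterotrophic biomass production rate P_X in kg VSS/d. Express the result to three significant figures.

Y_obs = Y / (1 + k_d θ_c) = 0.300 / (1 + 0.0843 × 18.3) = 0.300 / 2.543 = 0.1180.
Q·(S₀ − S) = 1560 × (2220 − 9.92) × 10⁻³ = 3448 kg/d removed.
P_X = Y_obs · Q(S₀ − S) = 0.1180 × 3448 = 406.8 kg VSS/d.

P_X ≈ 407 kg VSS/d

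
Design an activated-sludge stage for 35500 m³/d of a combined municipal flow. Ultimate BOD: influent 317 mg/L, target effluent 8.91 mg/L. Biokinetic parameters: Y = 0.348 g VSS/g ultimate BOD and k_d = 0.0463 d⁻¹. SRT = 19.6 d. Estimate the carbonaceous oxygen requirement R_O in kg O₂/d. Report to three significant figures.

R_O ≈ 8100 kg O₂/d

Y_obs = Y / (1 + k_d θ_c) = 0.348 / (1 + 0.0463 × 19.6) = 0.348 / 1.907 = 0.1824.
Q·(S₀ − S) = 35500 × (317 − 8.91) × 10⁻³ = 10937 kg/d removed.
Net sludge production P_X = 0.1824 × 10937 = 1995 kg VSS/d.
R_O = Q·(S₀ − S) − 1.42·P_X = 10937 − 1.42 × 1995 = 8104 kg O₂/d.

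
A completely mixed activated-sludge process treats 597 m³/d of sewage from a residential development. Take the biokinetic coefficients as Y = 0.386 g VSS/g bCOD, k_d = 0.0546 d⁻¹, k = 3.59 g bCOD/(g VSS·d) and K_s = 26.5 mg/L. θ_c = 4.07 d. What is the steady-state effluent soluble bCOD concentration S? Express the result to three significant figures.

S ≈ 7.33 mg/L

For a completely mixed reactor with recycle the Lawrence–McCarty relation gives S = K_s·(1 + k_d·θ_c) / [θ_c·(Y·k − k_d) − 1] = 26.5 × (1 + 0.0546 × 4.07) / [4.07 × (0.386 × 3.59 − 0.0546) − 1] = 32.39 / 4.418 = 7.332 mg/L.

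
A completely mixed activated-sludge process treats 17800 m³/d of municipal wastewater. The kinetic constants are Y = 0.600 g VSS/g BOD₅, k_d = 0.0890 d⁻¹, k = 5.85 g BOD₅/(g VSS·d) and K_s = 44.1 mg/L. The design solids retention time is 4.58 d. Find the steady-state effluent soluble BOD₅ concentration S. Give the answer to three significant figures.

For a completely mixed reactor with recycle the Lawrence–McCarty relation gives S = K_s·(1 + k_d·θ_c) / [θ_c·(Y·k − k_d) − 1] = 44.1 × (1 + 0.0890 × 4.58) / [4.58 × (0.600 × 5.85 − 0.0890) − 1] = 62.08 / 14.67 = 4.232 mg/L.

S ≈ 4.23 mg/L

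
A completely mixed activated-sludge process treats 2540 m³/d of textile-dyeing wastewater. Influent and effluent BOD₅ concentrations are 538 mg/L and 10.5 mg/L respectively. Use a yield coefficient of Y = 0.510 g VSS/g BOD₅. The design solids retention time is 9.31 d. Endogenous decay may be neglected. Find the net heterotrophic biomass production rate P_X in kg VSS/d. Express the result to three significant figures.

With endogenous decay neglected, the observed yield equals the true yield: Y_obs = Y = 0.510 g VSS/g BOD₅.
Mass of BOD₅ removed per day: Q(S₀ − S) = 2540 × 527.5 g/m³ = 1340 kg/d.
Net biomass production P_X = Y_obs × Q·(S₀ − S) = 0.5100 × 1340 = 683.3 kg VSS/d.

P_X ≈ 683 kg VSS/d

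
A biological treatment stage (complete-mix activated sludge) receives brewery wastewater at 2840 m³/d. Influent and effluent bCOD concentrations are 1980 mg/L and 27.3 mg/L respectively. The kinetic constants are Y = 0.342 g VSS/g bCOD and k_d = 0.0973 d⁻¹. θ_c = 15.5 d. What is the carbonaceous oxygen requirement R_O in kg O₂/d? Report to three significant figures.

Observed yield with endogenous decay: Y_obs = Y / (1 + k_d·θ_c) = 0.342 / (1 + 0.0973 × 15.5) = 0.342 / 2.508 = 0.1364 g VSS/g bCOD.
ΔS = 1980 − 27.3 = 1953 mg/L, so the substrate removal rate is 2840 × 1953/1000 = 5546 kg bCOD/d.
Net sludge production P_X = 0.1364 × 5546 = 756.2 kg VSS/d.
Carbonaceous O₂ demand = substrate oxidised − cell-mass equivalent = 5546 − 1.42 × 756.2 = 4472 kg O₂/d.

R_O ≈ 4470 kg O₂/d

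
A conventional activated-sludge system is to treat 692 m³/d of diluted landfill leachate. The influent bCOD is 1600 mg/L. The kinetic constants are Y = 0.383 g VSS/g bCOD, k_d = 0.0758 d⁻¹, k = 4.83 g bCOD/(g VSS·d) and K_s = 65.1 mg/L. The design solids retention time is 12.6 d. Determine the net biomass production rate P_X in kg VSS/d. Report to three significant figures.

P_X ≈ 216 kg VSS/d

Effluent substrate depends only on kinetics and SRT: S = K_s(1 + k_d θ_c) / [θ_c(Yk − k_d) − 1] = 65.1 × (1 + 0.0758 × 12.6) / [12.6 × (0.383 × 4.83 − 0.0758) − 1] = 127.3 / 21.35 = 5.960 mg/L.
The observed yield is Y_obs = Y/(1 + k_d·θ_c) = 0.383 / (1 + 0.0758 × 12.6) = 0.383 / 1.955 = 0.1959 g VSS per g bCOD removed.
Q·(S₀ − S) = 692 × (1600 − 5.96) × 10⁻³ = 1103 kg/d removed.
So the net sludge growth is P_X = 0.1959 × 1103 = 216.1 kg VSS/d.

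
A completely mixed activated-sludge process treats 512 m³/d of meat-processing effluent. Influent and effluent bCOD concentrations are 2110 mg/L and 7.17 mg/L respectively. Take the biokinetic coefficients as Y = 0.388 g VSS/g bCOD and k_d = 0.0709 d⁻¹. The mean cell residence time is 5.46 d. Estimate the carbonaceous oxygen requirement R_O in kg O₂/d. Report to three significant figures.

R_O ≈ 649 kg O₂/d

Correct the yield for decay: Y_obs = Y/(1 + k_d θ_c) = 0.388 / (1 + 0.0709 × 5.46) = 0.388 / 1.387 = 0.2797.
ΔS = 2110 − 7.17 = 2103 mg/L, so the substrate removal rate is 512 × 2103/1000 = 1077 kg bCOD/d.
Net sludge production P_X = 0.2797 × 1077 = 301.2 kg VSS/d.
R_O = Q·(S₀ − S) − 1.42·P_X = 1077 − 1.42 × 301.2 = 649.0 kg O₂/d.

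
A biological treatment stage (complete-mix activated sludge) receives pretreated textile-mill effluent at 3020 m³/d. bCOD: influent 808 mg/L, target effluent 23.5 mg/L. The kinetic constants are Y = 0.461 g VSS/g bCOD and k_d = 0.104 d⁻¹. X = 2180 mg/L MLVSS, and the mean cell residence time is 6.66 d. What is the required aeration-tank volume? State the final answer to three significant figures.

V ≈ 1970 m³

From the SRT design equation V = Y Q (S₀−S) θ_c / [X (1 + k_d θ_c)] = 0.461 × 3020 × (808 − 23.5) × 6.66 / [2180 × (1 + 0.104 × 6.66)] = 7.27×10^6 / 3690 = 1971 m³.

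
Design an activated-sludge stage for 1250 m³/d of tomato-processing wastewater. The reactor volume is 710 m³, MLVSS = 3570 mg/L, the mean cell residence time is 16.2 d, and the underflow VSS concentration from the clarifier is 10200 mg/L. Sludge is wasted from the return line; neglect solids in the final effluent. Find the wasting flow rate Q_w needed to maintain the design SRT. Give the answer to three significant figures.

Q_w ≈ 15.3 m³/d

Q_w = (V·X)/(θ_c X_r) = 710.0 × 3570 / (16.2 × 10200) = 15.34 m³/d.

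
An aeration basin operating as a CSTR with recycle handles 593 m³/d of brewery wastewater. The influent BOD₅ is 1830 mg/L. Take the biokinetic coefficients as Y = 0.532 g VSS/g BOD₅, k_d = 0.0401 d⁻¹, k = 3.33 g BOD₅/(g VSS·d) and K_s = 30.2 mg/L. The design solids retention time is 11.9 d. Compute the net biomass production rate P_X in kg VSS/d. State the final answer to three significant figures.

For a completely mixed reactor with recycle the Lawrence–McCarty relation gives S = K_s·(1 + k_d·θ_c) / [θ_c·(Y·k − k_d) − 1] = 30.2 × (1 + 0.0401 × 11.9) / [11.9 × (0.532 × 3.33 − 0.0401) − 1] = 44.61 / 19.60 = 2.276 mg/L.
Y_obs = Y / (1 + k_d θ_c) = 0.532 / (1 + 0.0401 × 11.9) = 0.532 / 1.477 = 0.3601.
Substrate removed = Q·(S₀ − S) = 593 m³/d × (1830 − 2.28) g/m³ = 1.08×10^6 g/d = 1084 kg/d.
P_X = Y_obs · Q(S₀ − S) = 0.3601 × 1084 = 390.3 kg VSS/d.

P_X ≈ 390 kg VSS/d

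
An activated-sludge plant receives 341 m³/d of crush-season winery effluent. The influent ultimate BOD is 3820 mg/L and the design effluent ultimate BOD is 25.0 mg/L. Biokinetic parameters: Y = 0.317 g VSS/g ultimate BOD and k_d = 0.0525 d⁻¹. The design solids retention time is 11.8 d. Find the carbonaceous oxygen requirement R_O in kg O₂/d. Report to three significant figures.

Correct the yield for decay: Y_obs = Y/(1 + k_d θ_c) = 0.317 / (1 + 0.0525 × 11.8) = 0.317 / 1.619 = 0.1957.
Q·(S₀ − S) = 341 × (3820 − 25.0) × 10⁻³ = 1294 kg/d removed.
Biomass synthesised: P_X = Y_obs × 1294 = 253.3 kg VSS/d.
R_O = Q·(S₀ − S) − 1.42·P_X = 1294 − 1.42 × 253.3 = 934.4 kg O₂/d.

R_O ≈ 934 kg O₂/d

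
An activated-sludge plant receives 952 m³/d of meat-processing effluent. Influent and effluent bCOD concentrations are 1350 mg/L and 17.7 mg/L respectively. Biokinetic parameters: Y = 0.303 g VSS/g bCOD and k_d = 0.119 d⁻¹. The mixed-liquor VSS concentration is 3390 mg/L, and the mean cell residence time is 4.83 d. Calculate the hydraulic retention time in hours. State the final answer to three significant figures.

From the SRT design equation V = Y Q (S₀−S) θ_c / [X (1 + k_d θ_c)] = 0.303 × 952 × (1350 − 17.7) × 4.83 / [3390 × (1 + 0.119 × 4.83)] = 1.86×10^6 / 5338 = 347.7 m³.
τ = V/Q = 347.7/952 = 0.3652 d, or 8.766 h.

τ ≈ 8.77 h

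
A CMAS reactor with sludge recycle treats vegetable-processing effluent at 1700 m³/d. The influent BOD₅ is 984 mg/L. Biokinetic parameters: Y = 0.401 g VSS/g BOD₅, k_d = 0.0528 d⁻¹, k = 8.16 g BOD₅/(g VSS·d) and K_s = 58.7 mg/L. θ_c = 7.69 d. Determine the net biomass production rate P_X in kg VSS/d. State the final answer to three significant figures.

Effluent substrate depends only on kinetics and SRT: S = K_s(1 + k_d θ_c) / [θ_c(Yk − k_d) − 1] = 58.7 × (1 + 0.0528 × 7.69) / [7.69 × (0.401 × 8.16 − 0.0528) − 1] = 82.53 / 23.76 = 3.474 mg/L.
The observed yield is Y_obs = Y/(1 + k_d·θ_c) = 0.401 / (1 + 0.0528 × 7.69) = 0.401 / 1.406 = 0.2852 g VSS per g BOD₅ removed.
Q·(S₀ − S) = 1700 × (984 − 3.47) × 10⁻³ = 1667 kg/d removed.
P_X = Y_obs · Q(S₀ − S) = 0.2852 × 1667 = 475.4 kg VSS/d.

P_X ≈ 475 kg VSS/d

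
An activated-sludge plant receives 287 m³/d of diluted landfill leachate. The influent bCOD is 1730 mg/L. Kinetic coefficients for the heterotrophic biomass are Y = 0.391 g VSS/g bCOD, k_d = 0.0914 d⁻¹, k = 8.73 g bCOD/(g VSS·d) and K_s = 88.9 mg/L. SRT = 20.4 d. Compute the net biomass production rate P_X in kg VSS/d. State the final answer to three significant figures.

Effluent substrate depends only on kinetics and SRT: S = K_s(1 + k_d θ_c) / [θ_c(Yk − k_d) − 1] = 88.9 × (1 + 0.0914 × 20.4) / [20.4 × (0.391 × 8.73 − 0.0914) − 1] = 254.7 / 66.77 = 3.814 mg/L.
Y_obs = Y / (1 + k_d θ_c) = 0.391 / (1 + 0.0914 × 20.4) = 0.391 / 2.865 = 0.1365.
Mass of bCOD removed per day: Q(S₀ − S) = 287 × 1726 g/m³ = 495.4 kg/d.
Biomass produced: P_X = Y_obs·Q·ΔS = 0.1365 × 495.4 ≈ 67.62 kg VSS/d.

P_X ≈ 67.6 kg VSS/d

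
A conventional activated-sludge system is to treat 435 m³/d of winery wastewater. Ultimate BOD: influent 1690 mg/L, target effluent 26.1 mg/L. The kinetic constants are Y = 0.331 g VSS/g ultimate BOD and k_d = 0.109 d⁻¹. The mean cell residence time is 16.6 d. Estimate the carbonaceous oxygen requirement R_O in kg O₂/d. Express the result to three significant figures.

R_O ≈ 603 kg O₂/d

Y_obs = Y / (1 + k_d θ_c) = 0.331 / (1 + 0.109 × 16.6) = 0.331 / 2.809 = 0.1178.
Mass of ultimate BOD removed per day: Q(S₀ − S) = 435 × 1664 g/m³ = 723.8 kg/d.
Biomass synthesised: P_X = Y_obs × 723.8 = 85.28 kg VSS/d.
R_O = Q·ΔS − 1.42 P_X = 723.8 − 121.1 = 602.7 kg O₂/d.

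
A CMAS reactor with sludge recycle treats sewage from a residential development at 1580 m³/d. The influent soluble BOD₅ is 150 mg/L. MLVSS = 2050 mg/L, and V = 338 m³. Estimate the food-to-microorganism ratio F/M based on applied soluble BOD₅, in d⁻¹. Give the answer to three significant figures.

F/M = Q·S₀ / (V·X) = 1580 × 150 / (338.0 × 2050) = 0.3420 g soluble BOD₅·(g VSS·d)⁻¹.

F/M ≈ 0.342 d⁻¹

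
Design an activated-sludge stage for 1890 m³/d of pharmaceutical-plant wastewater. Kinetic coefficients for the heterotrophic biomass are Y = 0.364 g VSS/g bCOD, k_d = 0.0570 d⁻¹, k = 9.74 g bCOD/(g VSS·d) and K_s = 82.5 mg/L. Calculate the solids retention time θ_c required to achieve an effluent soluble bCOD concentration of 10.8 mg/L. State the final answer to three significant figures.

θ_c ≈ 2.83 d

At the target effluent, Y k S/(K_s+S) = 0.364×9.74×10.8/93.30 = 0.4104 d⁻¹.
θ_c = 1/(μ − k_d) = 1/(0.4104 − 0.0570) = 1/0.3534 = 2.830 d.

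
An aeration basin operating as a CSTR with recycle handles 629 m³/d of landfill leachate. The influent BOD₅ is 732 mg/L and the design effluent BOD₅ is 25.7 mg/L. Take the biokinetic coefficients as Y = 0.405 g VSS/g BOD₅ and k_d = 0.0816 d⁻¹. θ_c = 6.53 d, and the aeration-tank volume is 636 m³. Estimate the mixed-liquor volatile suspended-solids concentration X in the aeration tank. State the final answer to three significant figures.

From V·X·(1 + k_d·θ_c) = Y·Q·(S₀ − S)·θ_c: X = 0.405 × 629 × (732 − 25.7) × 6.53 / [636 × (1 + 0.0816 × 6.53)] = 1205 mg/L.

X ≈ 1210 mg/L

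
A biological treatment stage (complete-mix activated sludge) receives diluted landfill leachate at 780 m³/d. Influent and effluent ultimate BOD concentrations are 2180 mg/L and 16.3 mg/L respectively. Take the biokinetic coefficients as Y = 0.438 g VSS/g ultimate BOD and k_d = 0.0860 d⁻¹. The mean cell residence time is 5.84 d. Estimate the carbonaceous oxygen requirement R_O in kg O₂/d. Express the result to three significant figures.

Correct the yield for decay: Y_obs = Y/(1 + k_d θ_c) = 0.438 / (1 + 0.0860 × 5.84) = 0.438 / 1.502 = 0.2916.
Mass of ultimate BOD removed per day: Q(S₀ − S) = 780 × 2164 g/m³ = 1688 kg/d.
Biomass synthesised: P_X = Y_obs × 1688 = 492.1 kg VSS/d.
R_O = Q·ΔS − 1.42 P_X = 1688 − 698.7 = 988.9 kg O₂/d.

R_O ≈ 989 kg O₂/d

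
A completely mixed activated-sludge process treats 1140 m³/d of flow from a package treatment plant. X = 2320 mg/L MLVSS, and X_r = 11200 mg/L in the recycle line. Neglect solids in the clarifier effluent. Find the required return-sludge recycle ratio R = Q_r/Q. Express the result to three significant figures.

R ≈ 0.261

R = Q_r/Q = X/(X_r − X) = 2320 / (11200 − 2320) = 0.2613.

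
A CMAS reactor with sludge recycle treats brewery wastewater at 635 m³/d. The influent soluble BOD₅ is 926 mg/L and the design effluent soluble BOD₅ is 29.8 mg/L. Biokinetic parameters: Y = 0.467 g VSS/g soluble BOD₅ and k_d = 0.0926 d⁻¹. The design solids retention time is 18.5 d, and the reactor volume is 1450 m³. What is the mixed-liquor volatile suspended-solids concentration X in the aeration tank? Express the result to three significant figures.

From V·X·(1 + k_d·θ_c) = Y·Q·(S₀ − S)·θ_c: X = 0.467 × 635 × (926 − 29.8) × 18.5 / [1450 × (1 + 0.0926 × 18.5)] = 1250 mg/L.

X ≈ 1250 mg/L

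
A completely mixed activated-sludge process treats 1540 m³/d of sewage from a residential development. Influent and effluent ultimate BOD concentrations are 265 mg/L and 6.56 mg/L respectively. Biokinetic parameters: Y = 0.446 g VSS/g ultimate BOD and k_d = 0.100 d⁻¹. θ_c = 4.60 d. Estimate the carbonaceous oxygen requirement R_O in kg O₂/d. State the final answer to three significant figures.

R_O ≈ 225 kg O₂/d

Y_obs = Y / (1 + k_d θ_c) = 0.446 / (1 + 0.100 × 4.60) = 0.446 / 1.460 = 0.3055.
Q·(S₀ − S) = 1540 × (265 − 6.56) × 10⁻³ = 398.0 kg/d removed.
Biomass synthesised: P_X = Y_obs × 398.0 = 121.6 kg VSS/d.
R_O = Q·(S₀ − S) − 1.42·P_X = 398.0 − 1.42 × 121.6 = 225.4 kg O₂/d.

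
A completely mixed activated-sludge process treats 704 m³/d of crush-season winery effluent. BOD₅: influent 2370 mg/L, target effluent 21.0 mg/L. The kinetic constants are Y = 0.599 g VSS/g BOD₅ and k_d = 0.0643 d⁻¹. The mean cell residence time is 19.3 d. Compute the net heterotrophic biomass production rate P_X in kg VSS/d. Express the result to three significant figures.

P_X ≈ 442 kg VSS/d

The observed yield is Y_obs = Y/(1 + k_d·θ_c) = 0.599 / (1 + 0.0643 × 19.3) = 0.599 / 2.241 = 0.2673 g VSS per g BOD₅ removed.
Substrate removed = Q·(S₀ − S) = 704 m³/d × (2370 − 21.0) g/m³ = 1.65×10^6 g/d = 1654 kg/d.
P_X = Y_obs · Q(S₀ − S) = 0.2673 × 1654 = 442.0 kg VSS/d.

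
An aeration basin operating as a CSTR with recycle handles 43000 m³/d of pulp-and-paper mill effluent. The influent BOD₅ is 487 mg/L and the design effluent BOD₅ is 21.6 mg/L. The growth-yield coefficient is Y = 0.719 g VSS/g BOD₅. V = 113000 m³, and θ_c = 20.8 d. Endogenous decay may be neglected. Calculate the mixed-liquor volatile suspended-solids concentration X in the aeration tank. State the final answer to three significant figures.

X ≈ 2650 mg/L

From V·X = Y·Q·(S₀ − S)·θ_c (decay neglected): X = 0.719 × 43000 × (487 − 21.6) × 20.8 / 113000 = 2649 mg/L.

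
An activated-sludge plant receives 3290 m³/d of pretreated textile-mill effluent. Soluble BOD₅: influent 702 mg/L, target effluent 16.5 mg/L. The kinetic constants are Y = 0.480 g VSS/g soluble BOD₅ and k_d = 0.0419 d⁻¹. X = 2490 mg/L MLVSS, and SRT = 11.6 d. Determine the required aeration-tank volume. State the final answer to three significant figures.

From the SRT design equation V = Y Q (S₀−S) θ_c / [X (1 + k_d θ_c)] = 0.480 × 3290 × (702 − 16.5) × 11.6 / [2490 × (1 + 0.0419 × 11.6)] = 1.26×10^7 / 3700 = 3394 m³.

V ≈ 3390 m³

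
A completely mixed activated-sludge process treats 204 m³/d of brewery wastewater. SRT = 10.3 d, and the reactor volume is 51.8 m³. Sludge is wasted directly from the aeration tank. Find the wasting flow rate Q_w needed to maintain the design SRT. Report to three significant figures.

Wasting from the aeration tank: Q_w = V / θ_c = 51.80 / 10.3 = 5.029 m³/d.

Q_w ≈ 5.03 m³/d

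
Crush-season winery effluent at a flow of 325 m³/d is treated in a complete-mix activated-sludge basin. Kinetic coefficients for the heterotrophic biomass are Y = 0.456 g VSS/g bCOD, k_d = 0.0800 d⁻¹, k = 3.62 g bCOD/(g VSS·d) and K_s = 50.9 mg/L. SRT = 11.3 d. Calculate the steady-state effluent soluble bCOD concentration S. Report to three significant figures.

Effluent substrate depends only on kinetics and SRT: S = K_s(1 + k_d θ_c) / [θ_c(Yk − k_d) − 1] = 50.9 × (1 + 0.0800 × 11.3) / [11.3 × (0.456 × 3.62 − 0.0800) − 1] = 96.91 / 16.75 = 5.786 mg/L.

S ≈ 5.79 mg/L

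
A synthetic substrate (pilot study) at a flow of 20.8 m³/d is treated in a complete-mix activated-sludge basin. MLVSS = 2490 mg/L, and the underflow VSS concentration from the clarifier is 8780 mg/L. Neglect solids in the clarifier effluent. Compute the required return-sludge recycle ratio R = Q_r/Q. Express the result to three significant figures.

Mass balance around the secondary clarifier (neglecting effluent solids): R = X / (X_r − X) = 2490 / (8780 − 2490) = 0.3959.

R ≈ 0.396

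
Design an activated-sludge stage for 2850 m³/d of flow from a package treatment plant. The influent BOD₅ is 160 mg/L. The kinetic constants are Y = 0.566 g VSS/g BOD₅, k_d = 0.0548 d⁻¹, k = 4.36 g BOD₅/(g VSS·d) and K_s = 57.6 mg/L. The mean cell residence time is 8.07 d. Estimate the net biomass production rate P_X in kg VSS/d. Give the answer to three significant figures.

P_X ≈ 174 kg VSS/d

From the Monod/SRT balance for a CMAS, S = K_s·(1+k_d θ_c)/[θ_c·(Y k − k_d) − 1] = 57.6 × (1 + 0.0548 × 8.07) / [8.07 × (0.566 × 4.36 − 0.0548) − 1] = 83.07 / 18.47 = 4.497 mg/L.
Y_obs = Y / (1 + k_d θ_c) = 0.566 / (1 + 0.0548 × 8.07) = 0.566 / 1.442 = 0.3924.
Mass of BOD₅ removed per day: Q(S₀ − S) = 2850 × 155.5 g/m³ = 443.2 kg/d.
So the net sludge growth is P_X = 0.3924 × 443.2 = 173.9 kg VSS/d.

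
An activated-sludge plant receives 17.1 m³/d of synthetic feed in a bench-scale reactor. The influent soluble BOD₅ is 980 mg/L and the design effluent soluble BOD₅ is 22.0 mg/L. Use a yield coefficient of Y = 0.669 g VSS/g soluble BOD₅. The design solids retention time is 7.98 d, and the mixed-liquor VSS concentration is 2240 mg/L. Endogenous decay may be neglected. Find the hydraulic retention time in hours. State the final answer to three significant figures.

τ ≈ 54.8 h

Biomass mass balance (decay neglected): V·X = Y·Q·(S₀ − S)·θ_c, so V = 0.669 × 17.1 × (980 − 22.0) × 7.98 / 2240 = 39.04 m³.
Hydraulic retention time τ = V/Q = 39.04 / 17.1 = 2.283 d = 54.80 h.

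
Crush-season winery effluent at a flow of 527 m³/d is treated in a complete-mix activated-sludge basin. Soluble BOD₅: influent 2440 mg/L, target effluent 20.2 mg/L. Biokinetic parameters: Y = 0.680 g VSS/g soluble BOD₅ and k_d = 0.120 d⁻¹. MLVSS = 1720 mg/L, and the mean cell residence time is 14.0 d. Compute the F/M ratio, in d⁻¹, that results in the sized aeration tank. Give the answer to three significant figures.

From the SRT design equation V = Y Q (S₀−S) θ_c / [X (1 + k_d θ_c)] = 0.680 × 527 × (2440 − 20.2) × 14.0 / [1720 × (1 + 0.120 × 14.0)] = 1.21×10^7 / 4610 = 2634 m³.
F/M = Q·S₀ / (V·X) = 527 × 2440 / (2634 × 1720) = 0.2839 g soluble BOD₅·(g VSS·d)⁻¹.

F/M ≈ 0.284 d⁻¹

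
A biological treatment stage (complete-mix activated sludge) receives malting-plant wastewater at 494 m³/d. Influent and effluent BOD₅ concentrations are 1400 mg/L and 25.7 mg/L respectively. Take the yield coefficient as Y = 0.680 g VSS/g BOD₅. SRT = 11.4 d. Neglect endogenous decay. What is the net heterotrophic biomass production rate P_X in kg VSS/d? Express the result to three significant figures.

P_X ≈ 462 kg VSS/d

Since k_d ≈ 0, Y_obs = Y = 0.680 g VSS/g BOD₅.
Q·(S₀ − S) = 494 × (1400 − 25.7) × 10⁻³ = 678.9 kg/d removed.
So the net sludge growth is P_X = 0.6800 × 678.9 = 461.7 kg VSS/d.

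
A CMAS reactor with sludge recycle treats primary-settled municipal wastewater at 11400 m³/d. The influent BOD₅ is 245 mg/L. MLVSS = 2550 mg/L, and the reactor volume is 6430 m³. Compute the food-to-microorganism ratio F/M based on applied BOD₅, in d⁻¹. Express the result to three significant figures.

Food-to-microorganism ratio F/M = Q S₀ / (V X) = 11400 × 245 / (6430 × 2550) = 0.1703 d⁻¹.

F/M ≈ 0.170 d⁻¹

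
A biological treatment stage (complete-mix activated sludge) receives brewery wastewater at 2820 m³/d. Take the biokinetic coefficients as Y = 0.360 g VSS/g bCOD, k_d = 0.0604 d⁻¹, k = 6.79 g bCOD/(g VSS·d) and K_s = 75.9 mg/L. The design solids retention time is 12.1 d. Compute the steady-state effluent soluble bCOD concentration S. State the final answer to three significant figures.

S ≈ 4.72 mg/L

From the Monod/SRT balance for a CMAS, S = K_s·(1+k_d θ_c)/[θ_c·(Y k − k_d) − 1] = 75.9 × (1 + 0.0604 × 12.1) / [12.1 × (0.360 × 6.79 − 0.0604) − 1] = 131.4 / 27.85 = 4.718 mg/L.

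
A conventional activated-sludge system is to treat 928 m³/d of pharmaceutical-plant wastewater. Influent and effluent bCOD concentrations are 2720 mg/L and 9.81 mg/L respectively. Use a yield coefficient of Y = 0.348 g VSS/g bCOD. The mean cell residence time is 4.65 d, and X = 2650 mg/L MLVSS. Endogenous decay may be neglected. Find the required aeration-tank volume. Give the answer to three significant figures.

V ≈ 1540 m³

V·X = Y·Q·ΔS·θ_c gives V = 0.348 × 928 × (2720 − 9.81) × 4.65 / 2650 = 1536 m³.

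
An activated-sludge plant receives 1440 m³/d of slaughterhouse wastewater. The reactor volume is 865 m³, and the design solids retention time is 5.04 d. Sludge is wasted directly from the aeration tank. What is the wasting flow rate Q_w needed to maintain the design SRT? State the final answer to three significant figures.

Q_w ≈ 172 m³/d

With mixed-liquor wasting, θ_c = V/Q_w, so Q_w = V/θ_c = 865.0/5.04 = 171.6 m³/d.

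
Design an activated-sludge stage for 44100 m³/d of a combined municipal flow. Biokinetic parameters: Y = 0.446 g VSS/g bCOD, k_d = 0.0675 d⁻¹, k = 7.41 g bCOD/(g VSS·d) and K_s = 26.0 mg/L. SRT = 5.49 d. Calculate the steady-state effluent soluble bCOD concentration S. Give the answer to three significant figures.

S ≈ 2.12 mg/L

Effluent substrate depends only on kinetics and SRT: S = K_s(1 + k_d θ_c) / [θ_c(Yk − k_d) − 1] = 26.0 × (1 + 0.0675 × 5.49) / [5.49 × (0.446 × 7.41 − 0.0675) − 1] = 35.63 / 16.77 = 2.125 mg/L.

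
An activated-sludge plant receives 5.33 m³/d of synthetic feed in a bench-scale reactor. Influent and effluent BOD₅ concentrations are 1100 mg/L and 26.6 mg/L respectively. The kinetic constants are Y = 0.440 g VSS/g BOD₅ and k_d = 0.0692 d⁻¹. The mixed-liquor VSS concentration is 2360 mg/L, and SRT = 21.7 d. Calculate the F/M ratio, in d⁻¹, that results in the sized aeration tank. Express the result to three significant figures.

Rearranging the biomass balance for a CMAS with decay, V = Y·Q·ΔS·θ_c / [X·(1+k_d θ_c)] = 0.440 × 5.33 × (1100 − 26.6) × 21.7 / [2360 × (1 + 0.0692 × 21.7)] = 5.46×10^4 / 5904 = 9.253 m³.
F/M = applied load / biomass = Q·S₀/(V·X) = 5.33 × 1100 / (9.253 × 2360) = 0.2685 d⁻¹.

F/M ≈ 0.268 d⁻¹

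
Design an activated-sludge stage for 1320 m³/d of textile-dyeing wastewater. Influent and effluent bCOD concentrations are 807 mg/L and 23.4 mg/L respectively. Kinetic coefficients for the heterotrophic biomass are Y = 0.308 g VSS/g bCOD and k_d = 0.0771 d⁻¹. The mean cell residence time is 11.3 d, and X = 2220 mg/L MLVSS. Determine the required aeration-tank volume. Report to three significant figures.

V ≈ 867 m³

From the SRT design equation V = Y Q (S₀−S) θ_c / [X (1 + k_d θ_c)] = 0.308 × 1320 × (807 − 23.4) × 11.3 / [2220 × (1 + 0.0771 × 11.3)] = 3.6×10^6 / 4154 = 866.6 m³.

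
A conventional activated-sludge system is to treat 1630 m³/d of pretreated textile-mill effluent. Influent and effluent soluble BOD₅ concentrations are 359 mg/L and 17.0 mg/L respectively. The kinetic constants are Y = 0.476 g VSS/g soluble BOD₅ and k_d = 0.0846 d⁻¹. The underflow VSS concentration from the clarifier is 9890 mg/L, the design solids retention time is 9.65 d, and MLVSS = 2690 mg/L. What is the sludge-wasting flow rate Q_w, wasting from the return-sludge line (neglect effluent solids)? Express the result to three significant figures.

Q_w ≈ 14.8 m³/d

From the SRT design equation V = Y Q (S₀−S) θ_c / [X (1 + k_d θ_c)] = 0.476 × 1630 × (359 − 17.0) × 9.65 / [2690 × (1 + 0.0846 × 9.65)] = 2.56×10^6 / 4886 = 524.1 m³.
θ_c = V·X/(Q_w·X_r) when wasting from the recycle, so Q_w = V·X/(θ_c·X_r) = 524.1 × 2690 / (9.65 × 9890) = 14.77 m³/d.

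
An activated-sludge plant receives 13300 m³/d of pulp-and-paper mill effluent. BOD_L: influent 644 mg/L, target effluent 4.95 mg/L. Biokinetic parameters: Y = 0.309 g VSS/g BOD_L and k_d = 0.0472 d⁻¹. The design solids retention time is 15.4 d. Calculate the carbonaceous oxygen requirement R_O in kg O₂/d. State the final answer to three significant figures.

R_O ≈ 6340 kg O₂/d

Correct the yield for decay: Y_obs = Y/(1 + k_d θ_c) = 0.309 / (1 + 0.0472 × 15.4) = 0.309 / 1.727 = 0.1789.
Mass of BOD_L removed per day: Q(S₀ − S) = 13300 × 639.0 g/m³ = 8499 kg/d.
P_X = Y_obs·Q·(S₀ − S) = 0.1789 × 8499 = 1521 kg VSS/d.
R_O = Q·(S₀ − S) − 1.42·P_X = 8499 − 1.42 × 1521 = 6340 kg O₂/d.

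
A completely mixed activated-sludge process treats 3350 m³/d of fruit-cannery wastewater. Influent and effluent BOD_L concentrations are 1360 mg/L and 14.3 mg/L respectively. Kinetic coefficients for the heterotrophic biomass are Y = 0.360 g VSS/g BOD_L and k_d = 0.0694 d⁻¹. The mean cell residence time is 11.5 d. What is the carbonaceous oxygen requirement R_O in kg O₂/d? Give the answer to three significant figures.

Correct the yield for decay: Y_obs = Y/(1 + k_d θ_c) = 0.360 / (1 + 0.0694 × 11.5) = 0.360 / 1.798 = 0.2002.
Q·(S₀ − S) = 3350 × (1360 − 14.3) × 10⁻³ = 4508 kg/d removed.
P_X = Y_obs·Q·(S₀ − S) = 0.2002 × 4508 = 902.6 kg VSS/d.
Carbonaceous O₂ demand = substrate oxidised − cell-mass equivalent = 4508 − 1.42 × 902.6 = 3226 kg O₂/d.

R_O ≈ 3230 kg O₂/d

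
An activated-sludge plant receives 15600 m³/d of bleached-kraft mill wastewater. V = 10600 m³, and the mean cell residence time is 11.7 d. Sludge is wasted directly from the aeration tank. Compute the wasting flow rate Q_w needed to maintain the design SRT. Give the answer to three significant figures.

Q_w ≈ 906 m³/d

For wasting at MLVSS concentration, Q_w = V/θ_c = 10600/11.7 = 906.0 m³/d.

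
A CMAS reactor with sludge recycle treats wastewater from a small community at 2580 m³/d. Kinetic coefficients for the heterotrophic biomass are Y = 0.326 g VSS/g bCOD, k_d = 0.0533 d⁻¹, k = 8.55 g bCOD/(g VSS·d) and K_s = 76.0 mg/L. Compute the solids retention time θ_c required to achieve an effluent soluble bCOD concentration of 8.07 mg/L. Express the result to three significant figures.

θ_c ≈ 4.67 d

At the target effluent, Y k S/(K_s+S) = 0.326×8.55×8.07/84.07 = 0.2676 d⁻¹.
1/θ_c = 0.2676 − 0.0533 = 0.2143 d⁻¹, so θ_c = 4.667 d.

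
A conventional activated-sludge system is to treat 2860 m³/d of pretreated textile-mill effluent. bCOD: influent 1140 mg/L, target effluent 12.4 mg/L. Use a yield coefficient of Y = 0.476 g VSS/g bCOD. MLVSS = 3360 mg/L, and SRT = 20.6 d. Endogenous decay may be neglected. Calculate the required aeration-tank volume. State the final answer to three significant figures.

V·X = Y·Q·ΔS·θ_c gives V = 0.476 × 2860 × (1140 − 12.4) × 20.6 / 3360 = 9411 m³.

V ≈ 9410 m³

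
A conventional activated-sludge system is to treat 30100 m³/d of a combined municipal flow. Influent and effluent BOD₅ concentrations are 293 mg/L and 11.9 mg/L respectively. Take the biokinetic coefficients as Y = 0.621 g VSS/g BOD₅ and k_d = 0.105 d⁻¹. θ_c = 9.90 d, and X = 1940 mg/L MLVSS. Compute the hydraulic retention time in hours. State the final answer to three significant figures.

Steady-state biomass mass balance: V·X·(1 + k_d·θ_c) = Y·Q·(S₀ − S)·θ_c, so V = 0.621 × 30100 × (293 − 11.9) × 9.90 / [1940 × (1 + 0.105 × 9.90)] = 5.2×10^7 / 3957 = 13147 m³.
Hydraulic retention time τ = V/Q = 13147 / 30100 = 0.4368 d = 10.48 h.

τ ≈ 10.5 h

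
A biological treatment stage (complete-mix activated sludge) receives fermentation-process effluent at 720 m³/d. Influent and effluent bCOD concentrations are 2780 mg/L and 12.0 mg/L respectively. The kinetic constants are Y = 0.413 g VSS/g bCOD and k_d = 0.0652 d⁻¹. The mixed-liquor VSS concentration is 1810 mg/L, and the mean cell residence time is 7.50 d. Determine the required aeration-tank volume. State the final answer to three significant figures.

From the SRT design equation V = Y Q (S₀−S) θ_c / [X (1 + k_d θ_c)] = 0.413 × 720 × (2780 − 12.0) × 7.50 / [1810 × (1 + 0.0652 × 7.50)] = 6.17×10^6 / 2695 = 2291 m³.

V ≈ 2290 m³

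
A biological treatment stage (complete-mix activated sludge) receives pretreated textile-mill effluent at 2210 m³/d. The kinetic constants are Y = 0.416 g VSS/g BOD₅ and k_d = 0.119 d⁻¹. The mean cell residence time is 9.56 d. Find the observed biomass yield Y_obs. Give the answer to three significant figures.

Observed yield with endogenous decay: Y_obs = Y / (1 + k_d·θ_c) = 0.416 / (1 + 0.119 × 9.56) = 0.416 / 2.138 = 0.1946 g VSS/g BOD₅.

Y_obs ≈ 0.195 g VSS/g BOD₅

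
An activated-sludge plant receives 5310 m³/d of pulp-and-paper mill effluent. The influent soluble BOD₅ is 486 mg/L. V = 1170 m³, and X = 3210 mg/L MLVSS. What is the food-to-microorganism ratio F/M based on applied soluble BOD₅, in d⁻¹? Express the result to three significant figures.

F/M = applied load / biomass = Q·S₀/(V·X) = 5310 × 486 / (1170 × 3210) = 0.6871 d⁻¹.

F/M ≈ 0.687 d⁻¹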